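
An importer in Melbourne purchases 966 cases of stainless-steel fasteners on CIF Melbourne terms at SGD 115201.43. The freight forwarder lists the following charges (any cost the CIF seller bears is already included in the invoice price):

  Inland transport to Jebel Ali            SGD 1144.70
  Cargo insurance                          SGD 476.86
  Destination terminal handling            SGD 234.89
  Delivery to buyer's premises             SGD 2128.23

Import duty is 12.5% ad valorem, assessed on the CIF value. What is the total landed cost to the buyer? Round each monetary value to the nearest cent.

Total landed cost: SGD 131964.73

CIF: the seller pays costs through ocean freight and marine insurance to the destination port.
Already in the invoice (seller's account under CIF): inland to port, insurance — exclude.
The CIF price already equals the CIF value: 115201.43
Import duty = 115201.43 × 12.5% = 14400.18
Buyer bears: destination terminal 234.89 + delivery 2128.23 + duty 14400.18 = 16763.30
Landed cost = invoice 115201.43 + 16763.30 = 131964.73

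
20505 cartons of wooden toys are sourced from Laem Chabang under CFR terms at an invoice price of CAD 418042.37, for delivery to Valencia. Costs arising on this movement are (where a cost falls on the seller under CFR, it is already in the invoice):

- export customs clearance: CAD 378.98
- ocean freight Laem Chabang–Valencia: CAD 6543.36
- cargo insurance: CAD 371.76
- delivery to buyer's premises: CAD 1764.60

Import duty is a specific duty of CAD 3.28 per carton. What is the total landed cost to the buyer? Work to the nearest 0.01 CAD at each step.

Total landed cost: CAD 487435.13

CFR: the seller pays costs through ocean freight to the destination port, but not insurance.
Already in the invoice (seller's account under CFR): export clearance, freight — exclude.
CIF value = CFR price + insurance = 418042.37 + 371.76 = 418414.13
Import duty = 20505 × 3.28 = 67256.40
Buyer bears: insurance 371.76 + delivery 1764.60 + duty 67256.40 = 69392.76
Landed cost = invoice 418042.37 + 69392.76 = 487435.13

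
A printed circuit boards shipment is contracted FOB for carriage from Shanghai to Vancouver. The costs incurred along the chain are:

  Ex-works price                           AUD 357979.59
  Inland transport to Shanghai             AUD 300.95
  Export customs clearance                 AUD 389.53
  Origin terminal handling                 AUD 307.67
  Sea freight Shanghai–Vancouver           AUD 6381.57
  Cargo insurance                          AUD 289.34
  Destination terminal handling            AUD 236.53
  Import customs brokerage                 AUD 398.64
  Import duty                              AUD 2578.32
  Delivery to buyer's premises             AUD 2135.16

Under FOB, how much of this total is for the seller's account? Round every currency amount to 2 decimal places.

Seller's account: AUD 358977.74

FOB: the seller bears costs until goods are on board at the origin port; the buyer bears freight, insurance and all costs thereafter.
Seller's account: goods 357979.59 + inland to port 300.95 + export clearance 389.53 + origin terminal 307.67 = 358977.74
Buyer's account: freight 6381.57 + insurance 289.34 + destination terminal 236.53 + brokerage 398.64 + duty 2578.32 + delivery 2135.16 = 12019.56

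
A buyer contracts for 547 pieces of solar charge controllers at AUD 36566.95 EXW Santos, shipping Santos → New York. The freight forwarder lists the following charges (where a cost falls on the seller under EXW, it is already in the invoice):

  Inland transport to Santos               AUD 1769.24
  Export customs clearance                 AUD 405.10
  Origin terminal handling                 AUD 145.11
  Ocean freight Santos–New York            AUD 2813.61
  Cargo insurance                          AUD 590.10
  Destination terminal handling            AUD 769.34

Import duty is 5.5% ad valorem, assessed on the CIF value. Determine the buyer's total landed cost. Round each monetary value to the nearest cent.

Total landed cost: AUD 45385.41

EXW: the seller makes goods available at their premises; the buyer bears all onward costs.
CIF value = EXW price + inland to port + export clearance + origin terminal + freight + insurance = 36566.95 + 1769.24 + 405.10 + 145.11 + 2813.61 + 590.10 = 42290.11
Import duty = 42290.11 × 5.5% = 2325.96
Buyer bears: inland to port 1769.24 + export clearance 405.10 + origin terminal 145.11 + freight 2813.61 + insurance 590.10 + destination terminal 769.34 + duty 2325.96 = 8818.46
Landed cost = invoice 36566.95 + 8818.46 = 45385.41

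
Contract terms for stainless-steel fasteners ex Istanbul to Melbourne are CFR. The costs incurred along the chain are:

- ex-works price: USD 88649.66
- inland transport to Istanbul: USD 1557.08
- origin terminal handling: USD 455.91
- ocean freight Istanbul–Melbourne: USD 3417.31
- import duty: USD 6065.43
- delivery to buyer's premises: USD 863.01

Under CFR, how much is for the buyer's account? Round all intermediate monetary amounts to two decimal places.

CFR: the seller pays costs through ocean freight to the destination port, but not insurance.
Seller's account: goods 88649.66 + inland to port 1557.08 + origin terminal 455.91 + freight 3417.31 = 94079.96
Buyer's account: duty 6065.43 + delivery 863.01 = 6928.44

Buyer's account: USD 6928.44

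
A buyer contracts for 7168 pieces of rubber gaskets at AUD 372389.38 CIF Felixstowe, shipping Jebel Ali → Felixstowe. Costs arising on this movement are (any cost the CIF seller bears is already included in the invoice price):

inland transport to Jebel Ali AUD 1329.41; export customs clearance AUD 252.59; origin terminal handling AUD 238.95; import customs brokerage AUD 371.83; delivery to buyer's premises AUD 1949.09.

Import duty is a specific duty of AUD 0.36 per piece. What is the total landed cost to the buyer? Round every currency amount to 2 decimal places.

Total landed cost: AUD 377290.78

CIF: the seller pays costs through ocean freight and marine insurance to the destination port.
Already in the invoice (seller's account under CIF): inland to port, export clearance, origin terminal — exclude.
The CIF price already equals the CIF value: 372389.38
Import duty = 7168 × 0.36 = 2580.48
Buyer bears: brokerage 371.83 + delivery 1949.09 + duty 2580.48 = 4901.40
Landed cost = invoice 372389.38 + 4901.40 = 377290.78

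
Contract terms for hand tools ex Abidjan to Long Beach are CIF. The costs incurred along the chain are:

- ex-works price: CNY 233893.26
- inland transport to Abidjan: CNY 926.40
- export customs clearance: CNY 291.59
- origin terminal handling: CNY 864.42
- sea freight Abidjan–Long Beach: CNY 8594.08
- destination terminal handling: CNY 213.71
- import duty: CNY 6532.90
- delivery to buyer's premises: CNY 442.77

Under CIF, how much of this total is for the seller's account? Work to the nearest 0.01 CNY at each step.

Seller's account: CNY 244569.75

CIF: the seller pays costs through ocean freight and marine insurance to the destination port.
Seller's account: goods 233893.26 + inland to port 926.40 + export clearance 291.59 + origin terminal 864.42 + freight 8594.08 = 244569.75
Buyer's account: destination terminal 213.71 + duty 6532.90 + delivery 442.77 = 7189.38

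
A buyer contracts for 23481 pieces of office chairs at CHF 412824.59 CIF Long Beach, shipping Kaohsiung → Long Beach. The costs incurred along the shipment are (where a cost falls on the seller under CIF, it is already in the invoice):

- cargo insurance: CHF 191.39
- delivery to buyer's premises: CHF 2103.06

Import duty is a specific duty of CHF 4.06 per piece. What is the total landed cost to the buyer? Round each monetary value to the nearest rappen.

CIF: the seller pays costs through ocean freight and marine insurance to the destination port.
Already in the invoice (seller's account under CIF): insurance — exclude.
The CIF price already equals the CIF value: 412824.59
Import duty = 23481 × 4.06 = 95332.86
Buyer bears: delivery 2103.06 + duty 95332.86 = 97435.92
Landed cost = invoice 412824.59 + 97435.92 = 510260.51

Total landed cost: CHF 510260.51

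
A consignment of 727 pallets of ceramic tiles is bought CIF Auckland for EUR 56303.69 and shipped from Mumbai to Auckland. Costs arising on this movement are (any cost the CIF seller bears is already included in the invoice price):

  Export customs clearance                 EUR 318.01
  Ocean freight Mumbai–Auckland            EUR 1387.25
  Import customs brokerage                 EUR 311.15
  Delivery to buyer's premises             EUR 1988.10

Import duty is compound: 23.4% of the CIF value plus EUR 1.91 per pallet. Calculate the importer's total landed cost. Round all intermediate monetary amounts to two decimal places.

Total landed cost: EUR 73166.57

CIF: the seller pays costs through ocean freight and marine insurance to the destination port.
Already in the invoice (seller's account under CIF): export clearance, freight — exclude.
The CIF price already equals the CIF value: 56303.69
Ad valorem component: 56303.69 × 23.4% = 13175.06
Specific component: 727 × 1.91 = 1388.57
Import duty = 13175.06 + 1388.57 = 14563.63
Buyer bears: brokerage 311.15 + delivery 1988.10 + duty 14563.63 = 16862.88
Landed cost = invoice 56303.69 + 16862.88 = 73166.57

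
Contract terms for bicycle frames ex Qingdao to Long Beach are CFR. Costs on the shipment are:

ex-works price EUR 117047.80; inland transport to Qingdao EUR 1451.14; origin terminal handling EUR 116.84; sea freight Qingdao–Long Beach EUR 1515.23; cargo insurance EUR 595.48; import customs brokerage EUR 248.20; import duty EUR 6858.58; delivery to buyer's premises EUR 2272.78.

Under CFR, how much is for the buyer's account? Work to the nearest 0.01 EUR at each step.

Buyer's account: EUR 9975.04

CFR: the seller pays costs through ocean freight to the destination port, but not insurance.
Seller's account: goods 117047.80 + inland to port 1451.14 + origin terminal 116.84 + freight 1515.23 = 120131.01
Buyer's account: insurance 595.48 + brokerage 248.20 + duty 6858.58 + delivery 2272.78 = 9975.04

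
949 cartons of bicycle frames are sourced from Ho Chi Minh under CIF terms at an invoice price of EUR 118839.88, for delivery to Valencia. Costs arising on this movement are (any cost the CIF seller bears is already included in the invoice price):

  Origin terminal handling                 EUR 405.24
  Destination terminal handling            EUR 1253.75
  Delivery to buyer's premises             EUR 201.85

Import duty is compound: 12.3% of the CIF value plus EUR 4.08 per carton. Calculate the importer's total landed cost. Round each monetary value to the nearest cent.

Total landed cost: EUR 138784.71

CIF: the seller pays costs through ocean freight and marine insurance to the destination port.
Already in the invoice (seller's account under CIF): origin terminal — exclude.
The CIF price already equals the CIF value: 118839.88
Ad valorem component: 118839.88 × 12.3% = 14617.31
Specific component: 949 × 4.08 = 3871.92
Import duty = 14617.31 + 3871.92 = 18489.23
Buyer bears: destination terminal 1253.75 + delivery 201.85 + duty 18489.23 = 19944.83
Landed cost = invoice 118839.88 + 19944.83 = 138784.71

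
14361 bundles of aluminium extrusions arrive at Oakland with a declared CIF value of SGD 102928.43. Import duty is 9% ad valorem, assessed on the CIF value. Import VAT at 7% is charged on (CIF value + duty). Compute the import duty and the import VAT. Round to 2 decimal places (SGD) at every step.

Import duty: SGD 9263.56; import VAT: SGD 7853.44

Import duty = 102928.43 × 9% = 9263.56
VAT base = CIF + duty = 102928.43 + 9263.56 = 112191.99
Import VAT = 112191.99 × 7% = 7853.44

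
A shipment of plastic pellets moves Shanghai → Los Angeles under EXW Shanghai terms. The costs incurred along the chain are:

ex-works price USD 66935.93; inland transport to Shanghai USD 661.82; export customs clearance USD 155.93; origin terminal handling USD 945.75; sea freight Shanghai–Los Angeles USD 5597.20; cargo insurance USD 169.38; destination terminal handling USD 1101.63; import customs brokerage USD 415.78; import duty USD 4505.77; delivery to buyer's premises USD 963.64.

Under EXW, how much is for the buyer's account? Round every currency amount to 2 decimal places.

EXW: the seller makes goods available at their premises; the buyer bears all onward costs.
Seller's account: goods 66935.93 = 66935.93
Buyer's account: inland to port 661.82 + export clearance 155.93 + origin terminal 945.75 + freight 5597.20 + insurance 169.38 + destination terminal 1101.63 + brokerage 415.78 + duty 4505.77 + delivery 963.64 = 14516.90

Buyer's account: USD 14516.90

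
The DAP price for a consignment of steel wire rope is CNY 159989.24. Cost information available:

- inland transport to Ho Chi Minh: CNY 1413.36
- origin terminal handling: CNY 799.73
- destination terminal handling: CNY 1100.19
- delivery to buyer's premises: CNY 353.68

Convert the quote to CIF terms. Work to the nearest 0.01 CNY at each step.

Not relevant to the conversion: origin terminal, inland to port — on the seller under both DAP and CIF; already in the DAP price and stays in the CIF price.
From DAP to CIF, the seller no longer bears: destination terminal, delivery.
CIF price = 159989.24 − 1100.19 − 353.68 = 158535.37

CIF price: CNY 158535.37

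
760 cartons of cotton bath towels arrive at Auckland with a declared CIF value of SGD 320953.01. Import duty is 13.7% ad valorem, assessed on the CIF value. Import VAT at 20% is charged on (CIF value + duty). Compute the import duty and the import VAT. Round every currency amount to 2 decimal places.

Import duty: SGD 43970.56; import VAT: SGD 72984.71

Import duty = 320953.01 × 13.7% = 43970.56
VAT base = CIF + duty = 320953.01 + 43970.56 = 364923.57
Import VAT = 364923.57 × 20% = 72984.71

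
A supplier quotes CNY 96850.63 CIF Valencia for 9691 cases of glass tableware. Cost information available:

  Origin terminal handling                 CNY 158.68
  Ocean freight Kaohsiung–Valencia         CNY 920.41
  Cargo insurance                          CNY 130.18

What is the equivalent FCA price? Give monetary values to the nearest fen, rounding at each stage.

From CIF to FCA, the seller no longer bears: origin terminal, freight, insurance.
FCA price = 96850.63 − 158.68 − 920.41 − 130.18 = 95641.36

FCA price: CNY 95641.36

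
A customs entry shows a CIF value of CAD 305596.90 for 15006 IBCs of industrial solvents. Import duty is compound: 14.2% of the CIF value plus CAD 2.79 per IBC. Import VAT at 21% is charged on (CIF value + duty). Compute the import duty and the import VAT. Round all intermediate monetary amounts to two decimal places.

Ad valorem component: 305596.90 × 14.2% = 43394.76
Specific component: 15006 × 2.79 = 41866.74
Import duty = 43394.76 + 41866.74 = 85261.50
VAT base = CIF + duty = 305596.90 + 85261.50 = 390858.40
Import VAT = 390858.40 × 21% = 82080.26

Import duty: CAD 85261.50; import VAT: CAD 82080.26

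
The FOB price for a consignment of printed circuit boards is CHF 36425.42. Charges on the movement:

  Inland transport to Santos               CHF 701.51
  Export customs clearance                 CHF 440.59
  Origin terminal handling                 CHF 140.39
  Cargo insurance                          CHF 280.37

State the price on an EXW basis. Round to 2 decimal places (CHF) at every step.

Not relevant to the conversion: insurance — on the buyer under both terms; not part of either seller's price.
From FOB to EXW, the seller no longer bears: inland to port, export clearance, origin terminal.
EXW price = 36425.42 − 701.51 − 440.59 − 140.39 = 35142.93

EXW price: CHF 35142.93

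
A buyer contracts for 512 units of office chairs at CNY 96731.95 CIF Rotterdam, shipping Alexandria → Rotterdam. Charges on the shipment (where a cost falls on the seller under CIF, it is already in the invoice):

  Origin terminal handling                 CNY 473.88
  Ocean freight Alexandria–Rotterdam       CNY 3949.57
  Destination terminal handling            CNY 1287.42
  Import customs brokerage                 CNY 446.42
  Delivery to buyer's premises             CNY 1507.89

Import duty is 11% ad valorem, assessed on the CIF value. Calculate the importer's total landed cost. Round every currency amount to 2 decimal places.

Total landed cost: CNY 110614.19

CIF: the seller pays costs through ocean freight and marine insurance to the destination port.
Already in the invoice (seller's account under CIF): origin terminal, freight — exclude.
The CIF price already equals the CIF value: 96731.95
Import duty = 96731.95 × 11% = 10640.51
Buyer bears: destination terminal 1287.42 + brokerage 446.42 + delivery 1507.89 + duty 10640.51 = 13882.24
Landed cost = invoice 96731.95 + 13882.24 = 110614.19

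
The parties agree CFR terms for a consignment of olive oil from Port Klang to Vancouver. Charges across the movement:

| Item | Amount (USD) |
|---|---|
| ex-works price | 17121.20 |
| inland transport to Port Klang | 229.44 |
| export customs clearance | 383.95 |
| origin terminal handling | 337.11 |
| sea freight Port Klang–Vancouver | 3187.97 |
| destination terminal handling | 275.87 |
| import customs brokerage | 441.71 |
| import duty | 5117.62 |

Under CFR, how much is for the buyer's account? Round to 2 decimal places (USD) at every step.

CFR: the seller pays costs through ocean freight to the destination port, but not insurance.
Seller's account: goods 17121.20 + inland to port 229.44 + export clearance 383.95 + origin terminal 337.11 + freight 3187.97 = 21259.67
Buyer's account: destination terminal 275.87 + brokerage 441.71 + duty 5117.62 = 5835.20

Buyer's account: USD 5835.20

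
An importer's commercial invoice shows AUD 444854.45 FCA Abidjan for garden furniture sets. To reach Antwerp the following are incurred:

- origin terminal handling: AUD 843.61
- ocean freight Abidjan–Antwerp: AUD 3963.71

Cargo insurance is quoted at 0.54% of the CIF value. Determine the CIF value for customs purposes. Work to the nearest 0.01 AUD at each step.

CIF value: AUD 452103.13

Let C be the CIF value. C = FCA price + pre-shipment costs + freight + 0.54% × C
C − 0.54% × C = 444854.45 + 843.61 + 3963.71
0.9946 × C = 449661.77
C = 449661.77 / 0.9946 = 452103.13
Insurance premium = 0.54% × 452103.13 = 2441.36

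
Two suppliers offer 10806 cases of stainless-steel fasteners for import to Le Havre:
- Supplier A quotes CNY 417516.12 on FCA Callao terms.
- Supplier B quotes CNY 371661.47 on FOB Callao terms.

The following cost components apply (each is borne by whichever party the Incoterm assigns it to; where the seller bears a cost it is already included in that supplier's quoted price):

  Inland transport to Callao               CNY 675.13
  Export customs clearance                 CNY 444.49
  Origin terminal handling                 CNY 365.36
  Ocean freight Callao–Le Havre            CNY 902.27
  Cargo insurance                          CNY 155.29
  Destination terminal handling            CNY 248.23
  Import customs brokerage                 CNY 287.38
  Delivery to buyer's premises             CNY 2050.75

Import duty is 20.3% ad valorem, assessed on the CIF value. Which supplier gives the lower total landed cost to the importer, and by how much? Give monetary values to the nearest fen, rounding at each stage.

Supplier B is cheaper by CNY 55602.68

Supplier A (FCA):
CIF value = FCA price + origin terminal + freight + insurance = 417516.12 + 365.36 + 902.27 + 155.29 = 418939.04
Import duty = 418939.04 × 20.3% = 85044.63
Buyer bears (A): 365.36 + 902.27 + 155.29 + 248.23 + 287.38 + 2050.75 = 4009.28
Landed cost (A) = invoice 417516.12 + 4009.28 + duty 85044.63 = 506570.03
Supplier B (FOB):
CIF value = FOB price + freight + insurance = 371661.47 + 902.27 + 155.29 = 372719.03
Import duty = 372719.03 × 20.3% = 75661.96
Buyer bears (B): 902.27 + 155.29 + 248.23 + 287.38 + 2050.75 = 3643.92
Landed cost (B) = invoice 371661.47 + 3643.92 + duty 75661.96 = 450967.35
Difference = |506570.03 − 450967.35| = 55602.68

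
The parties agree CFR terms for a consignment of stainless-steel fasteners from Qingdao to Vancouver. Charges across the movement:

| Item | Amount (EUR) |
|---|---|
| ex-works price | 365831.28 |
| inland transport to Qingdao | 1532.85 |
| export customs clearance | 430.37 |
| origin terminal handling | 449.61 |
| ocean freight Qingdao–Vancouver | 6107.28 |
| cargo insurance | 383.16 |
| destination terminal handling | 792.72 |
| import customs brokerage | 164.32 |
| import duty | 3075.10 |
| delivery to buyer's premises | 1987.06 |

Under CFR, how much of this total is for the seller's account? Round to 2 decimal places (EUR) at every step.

Seller's account: EUR 374351.39

CFR: the seller pays costs through ocean freight to the destination port, but not insurance.
Seller's account: goods 365831.28 + inland to port 1532.85 + export clearance 430.37 + origin terminal 449.61 + freight 6107.28 = 374351.39
Buyer's account: insurance 383.16 + destination terminal 792.72 + brokerage 164.32 + duty 3075.10 + delivery 1987.06 = 6402.36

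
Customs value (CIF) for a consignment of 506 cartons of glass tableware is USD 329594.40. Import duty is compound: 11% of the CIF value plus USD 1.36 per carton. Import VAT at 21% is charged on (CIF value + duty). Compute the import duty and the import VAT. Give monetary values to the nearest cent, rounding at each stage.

Ad valorem component: 329594.40 × 11% = 36255.38
Specific component: 506 × 1.36 = 688.16
Import duty = 36255.38 + 688.16 = 36943.54
VAT base = CIF + duty = 329594.40 + 36943.54 = 366537.94
Import VAT = 366537.94 × 21% = 76972.97

Import duty: USD 36943.54; import VAT: USD 76972.97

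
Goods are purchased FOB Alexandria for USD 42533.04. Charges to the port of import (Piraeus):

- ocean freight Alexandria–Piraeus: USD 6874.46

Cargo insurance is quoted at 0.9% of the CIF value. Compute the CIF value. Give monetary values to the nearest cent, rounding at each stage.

Let C be the CIF value. C = FOB price + freight + 0.9% × C
C − 0.9% × C = 42533.04 + 6874.46
0.991 × C = 49407.50
C = 49407.50 / 0.991 = 49856.21
Insurance premium = 0.9% × 49856.21 = 448.71

CIF value: USD 49856.21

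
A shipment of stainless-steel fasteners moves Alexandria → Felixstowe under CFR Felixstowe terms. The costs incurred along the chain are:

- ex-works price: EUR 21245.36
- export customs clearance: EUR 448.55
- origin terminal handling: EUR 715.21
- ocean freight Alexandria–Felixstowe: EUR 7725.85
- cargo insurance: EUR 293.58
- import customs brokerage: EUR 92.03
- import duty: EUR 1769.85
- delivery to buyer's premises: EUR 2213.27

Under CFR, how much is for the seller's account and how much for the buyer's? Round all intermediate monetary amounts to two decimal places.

CFR: the seller pays costs through ocean freight to the destination port, but not insurance.
Seller's account: goods 21245.36 + export clearance 448.55 + origin terminal 715.21 + freight 7725.85 = 30134.97
Buyer's account: insurance 293.58 + brokerage 92.03 + duty 1769.85 + delivery 2213.27 = 4368.73

Seller: EUR 30134.97; buyer: EUR 4368.73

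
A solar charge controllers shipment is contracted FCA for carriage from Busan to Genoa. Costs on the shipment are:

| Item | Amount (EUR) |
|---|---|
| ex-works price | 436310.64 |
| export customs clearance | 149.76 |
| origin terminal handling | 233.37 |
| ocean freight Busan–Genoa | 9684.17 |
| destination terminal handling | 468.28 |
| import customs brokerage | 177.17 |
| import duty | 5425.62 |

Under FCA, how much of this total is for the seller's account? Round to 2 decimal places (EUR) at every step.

Seller's account: EUR 436460.40

FCA: the seller delivers export-cleared goods to the carrier; the buyer bears costs from that point.
Seller's account: goods 436310.64 + export clearance 149.76 = 436460.40
Buyer's account: origin terminal 233.37 + freight 9684.17 + destination terminal 468.28 + brokerage 177.17 + duty 5425.62 = 15988.61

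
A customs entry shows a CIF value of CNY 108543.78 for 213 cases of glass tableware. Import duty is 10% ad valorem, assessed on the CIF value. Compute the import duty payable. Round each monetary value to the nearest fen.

Import duty: CNY 10854.38

Import duty = 108543.78 × 10% = 10854.38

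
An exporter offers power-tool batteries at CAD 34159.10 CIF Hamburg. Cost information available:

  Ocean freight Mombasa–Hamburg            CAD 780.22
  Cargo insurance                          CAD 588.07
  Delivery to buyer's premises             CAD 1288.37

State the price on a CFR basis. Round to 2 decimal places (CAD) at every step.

Not relevant to the conversion: freight — on the seller under both CIF and CFR; already in the CIF price and stays in the CFR price. delivery — on the buyer under both terms; not part of either seller's price.
From CIF to CFR, the seller no longer bears: insurance.
CFR price = 34159.10 − 588.07 = 33571.03

CFR price: CAD 33571.03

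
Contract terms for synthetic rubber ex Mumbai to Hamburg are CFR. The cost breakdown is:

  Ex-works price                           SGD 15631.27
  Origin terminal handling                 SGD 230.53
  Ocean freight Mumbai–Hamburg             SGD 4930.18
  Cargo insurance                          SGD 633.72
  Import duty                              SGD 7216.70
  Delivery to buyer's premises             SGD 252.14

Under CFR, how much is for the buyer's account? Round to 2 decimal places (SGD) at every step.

Buyer's account: SGD 8102.56

CFR: the seller pays costs through ocean freight to the destination port, but not insurance.
Seller's account: goods 15631.27 + origin terminal 230.53 + freight 4930.18 = 20791.98
Buyer's account: insurance 633.72 + duty 7216.70 + delivery 252.14 = 8102.56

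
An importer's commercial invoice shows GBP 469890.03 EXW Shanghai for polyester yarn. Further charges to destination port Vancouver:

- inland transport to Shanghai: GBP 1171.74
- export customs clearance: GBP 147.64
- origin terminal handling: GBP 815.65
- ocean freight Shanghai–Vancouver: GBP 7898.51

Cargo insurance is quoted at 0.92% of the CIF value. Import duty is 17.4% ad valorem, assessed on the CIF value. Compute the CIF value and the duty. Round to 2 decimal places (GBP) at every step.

CIF value: GBP 484379.86; import duty: GBP 84282.10

Let C be the CIF value. C = EXW price + pre-shipment costs + freight + 0.92% × C
C − 0.92% × C = 469890.03 + 1171.74 + 147.64 + 815.65 + 7898.51
0.9908 × C = 479923.57
C = 479923.57 / 0.9908 = 484379.86
Insurance premium = 0.92% × 484379.86 = 4456.29
Import duty = 484379.86 × 17.4% = 84282.10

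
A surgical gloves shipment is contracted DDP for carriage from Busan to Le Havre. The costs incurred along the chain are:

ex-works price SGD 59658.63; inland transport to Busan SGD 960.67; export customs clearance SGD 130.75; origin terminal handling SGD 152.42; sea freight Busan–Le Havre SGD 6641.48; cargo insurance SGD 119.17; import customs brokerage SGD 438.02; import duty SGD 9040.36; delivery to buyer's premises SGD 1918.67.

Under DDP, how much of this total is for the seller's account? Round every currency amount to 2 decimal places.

DDP: the seller bears all costs including import duty.
Seller's account: goods 59658.63 + inland to port 960.67 + export clearance 130.75 + origin terminal 152.42 + freight 6641.48 + insurance 119.17 + brokerage 438.02 + duty 9040.36 + delivery 1918.67 = 79060.17
Buyer's account: 0.00

Seller's account: SGD 79060.17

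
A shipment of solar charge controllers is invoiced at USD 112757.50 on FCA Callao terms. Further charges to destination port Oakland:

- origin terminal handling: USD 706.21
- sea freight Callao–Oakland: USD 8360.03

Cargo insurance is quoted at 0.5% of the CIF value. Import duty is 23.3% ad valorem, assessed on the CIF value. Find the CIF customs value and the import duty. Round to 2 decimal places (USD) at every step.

CIF value: USD 122435.92; import duty: USD 28527.57

Let C be the CIF value. C = FCA price + pre-shipment costs + freight + 0.5% × C
C − 0.5% × C = 112757.50 + 706.21 + 8360.03
0.995 × C = 121823.74
C = 121823.74 / 0.995 = 122435.92
Insurance premium = 0.5% × 122435.92 = 612.18
Import duty = 122435.92 × 23.3% = 28527.57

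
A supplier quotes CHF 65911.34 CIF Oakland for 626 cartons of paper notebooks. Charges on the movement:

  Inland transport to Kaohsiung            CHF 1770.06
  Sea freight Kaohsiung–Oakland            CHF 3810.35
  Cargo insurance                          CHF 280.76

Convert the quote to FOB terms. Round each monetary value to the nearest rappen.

Not relevant to the conversion: inland to port — on the seller under both CIF and FOB; already in the CIF price and stays in the FOB price.
From CIF to FOB, the seller no longer bears: freight, insurance.
FOB price = 65911.34 − 3810.35 − 280.76 = 61820.23

FOB price: CHF 61820.23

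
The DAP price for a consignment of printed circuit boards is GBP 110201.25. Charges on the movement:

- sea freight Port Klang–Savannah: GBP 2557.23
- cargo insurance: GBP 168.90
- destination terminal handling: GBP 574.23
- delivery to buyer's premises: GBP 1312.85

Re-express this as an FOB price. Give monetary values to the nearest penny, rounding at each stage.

FOB price: GBP 105588.04

From DAP to FOB, the seller no longer bears: freight, insurance, destination terminal, delivery.
FOB price = 110201.25 − 2557.23 − 168.90 − 574.23 − 1312.85 = 105588.04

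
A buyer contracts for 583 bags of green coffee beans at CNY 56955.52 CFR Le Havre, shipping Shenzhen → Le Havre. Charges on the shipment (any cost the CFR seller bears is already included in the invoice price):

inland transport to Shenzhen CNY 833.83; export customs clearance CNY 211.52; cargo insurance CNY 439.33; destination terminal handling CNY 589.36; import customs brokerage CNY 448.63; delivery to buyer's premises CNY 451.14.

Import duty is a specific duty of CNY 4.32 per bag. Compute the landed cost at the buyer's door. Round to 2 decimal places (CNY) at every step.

CFR: the seller pays costs through ocean freight to the destination port, but not insurance.
Already in the invoice (seller's account under CFR): inland to port, export clearance — exclude.
CIF value = CFR price + insurance = 56955.52 + 439.33 = 57394.85
Import duty = 583 × 4.32 = 2518.56
Buyer bears: insurance 439.33 + destination terminal 589.36 + brokerage 448.63 + delivery 451.14 + duty 2518.56 = 4447.02
Landed cost = invoice 56955.52 + 4447.02 = 61402.54

Total landed cost: CNY 61402.54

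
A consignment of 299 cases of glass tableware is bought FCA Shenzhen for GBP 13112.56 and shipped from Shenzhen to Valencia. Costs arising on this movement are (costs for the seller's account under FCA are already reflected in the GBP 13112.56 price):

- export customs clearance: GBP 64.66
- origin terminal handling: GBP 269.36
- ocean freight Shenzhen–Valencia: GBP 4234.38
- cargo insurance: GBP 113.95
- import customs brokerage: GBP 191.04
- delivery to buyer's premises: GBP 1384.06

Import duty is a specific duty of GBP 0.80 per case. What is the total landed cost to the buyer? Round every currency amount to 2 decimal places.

Total landed cost: GBP 19544.55

FCA: the seller delivers export-cleared goods to the carrier; the buyer bears costs from that point.
Already in the invoice (seller's account under FCA): export clearance — exclude.
CIF value = FCA price + origin terminal + freight + insurance = 13112.56 + 269.36 + 4234.38 + 113.95 = 17730.25
Import duty = 299 × 0.80 = 239.20
Buyer bears: origin terminal 269.36 + freight 4234.38 + insurance 113.95 + brokerage 191.04 + delivery 1384.06 + duty 239.20 = 6431.99
Landed cost = invoice 13112.56 + 6431.99 = 19544.55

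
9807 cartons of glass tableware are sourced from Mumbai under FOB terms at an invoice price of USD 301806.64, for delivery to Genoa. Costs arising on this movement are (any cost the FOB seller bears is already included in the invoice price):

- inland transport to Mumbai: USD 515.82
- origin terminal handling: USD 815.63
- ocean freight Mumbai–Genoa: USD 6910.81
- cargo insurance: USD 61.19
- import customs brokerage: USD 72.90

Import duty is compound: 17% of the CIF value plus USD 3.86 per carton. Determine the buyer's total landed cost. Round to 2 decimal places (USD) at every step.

Total landed cost: USD 399198.93

FOB: the seller bears costs until goods are on board at the origin port; the buyer bears freight, insurance and all costs thereafter.
Already in the invoice (seller's account under FOB): inland to port, origin terminal — exclude.
CIF value = FOB price + freight + insurance = 301806.64 + 6910.81 + 61.19 = 308778.64
Ad valorem component: 308778.64 × 17% = 52492.37
Specific component: 9807 × 3.86 = 37855.02
Import duty = 52492.37 + 37855.02 = 90347.39
Buyer bears: freight 6910.81 + insurance 61.19 + brokerage 72.90 + duty 90347.39 = 97392.29
Landed cost = invoice 301806.64 + 97392.29 = 399198.93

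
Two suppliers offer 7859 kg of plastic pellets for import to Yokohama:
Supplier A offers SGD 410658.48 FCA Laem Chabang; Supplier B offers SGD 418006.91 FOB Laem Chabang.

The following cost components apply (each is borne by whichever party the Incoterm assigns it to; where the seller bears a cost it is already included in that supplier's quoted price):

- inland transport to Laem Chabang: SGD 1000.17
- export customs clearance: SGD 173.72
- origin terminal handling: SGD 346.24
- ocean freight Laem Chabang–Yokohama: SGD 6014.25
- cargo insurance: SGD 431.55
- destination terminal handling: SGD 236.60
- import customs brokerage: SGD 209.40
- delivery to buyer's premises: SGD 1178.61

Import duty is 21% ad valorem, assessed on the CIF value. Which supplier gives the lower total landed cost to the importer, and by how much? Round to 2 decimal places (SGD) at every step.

Supplier A is cheaper by SGD 8472.65

Supplier A (FCA):
CIF value = FCA price + origin terminal + freight + insurance = 410658.48 + 346.24 + 6014.25 + 431.55 = 417450.52
Import duty = 417450.52 × 21% = 87664.61
Buyer bears (A): 346.24 + 6014.25 + 431.55 + 236.60 + 209.40 + 1178.61 = 8416.65
Landed cost (A) = invoice 410658.48 + 8416.65 + duty 87664.61 = 506739.74
Supplier B (FOB):
CIF value = FOB price + freight + insurance = 418006.91 + 6014.25 + 431.55 = 424452.71
Import duty = 424452.71 × 21% = 89135.07
Buyer bears (B): 6014.25 + 431.55 + 236.60 + 209.40 + 1178.61 = 8070.41
Landed cost (B) = invoice 418006.91 + 8070.41 + duty 89135.07 = 515212.39
Difference = |506739.74 − 515212.39| = 8472.65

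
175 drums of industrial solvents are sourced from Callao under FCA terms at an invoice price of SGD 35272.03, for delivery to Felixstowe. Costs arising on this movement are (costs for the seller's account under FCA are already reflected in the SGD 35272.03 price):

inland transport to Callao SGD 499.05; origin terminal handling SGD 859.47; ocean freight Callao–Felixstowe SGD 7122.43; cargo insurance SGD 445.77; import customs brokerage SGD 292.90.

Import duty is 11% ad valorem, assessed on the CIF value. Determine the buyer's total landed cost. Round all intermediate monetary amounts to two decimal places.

FCA: the seller delivers export-cleared goods to the carrier; the buyer bears costs from that point.
Already in the invoice (seller's account under FCA): inland to port — exclude.
CIF value = FCA price + origin terminal + freight + insurance = 35272.03 + 859.47 + 7122.43 + 445.77 = 43699.70
Import duty = 43699.70 × 11% = 4806.97
Buyer bears: origin terminal 859.47 + freight 7122.43 + insurance 445.77 + brokerage 292.90 + duty 4806.97 = 13527.54
Landed cost = invoice 35272.03 + 13527.54 = 48799.57

Total landed cost: SGD 48799.57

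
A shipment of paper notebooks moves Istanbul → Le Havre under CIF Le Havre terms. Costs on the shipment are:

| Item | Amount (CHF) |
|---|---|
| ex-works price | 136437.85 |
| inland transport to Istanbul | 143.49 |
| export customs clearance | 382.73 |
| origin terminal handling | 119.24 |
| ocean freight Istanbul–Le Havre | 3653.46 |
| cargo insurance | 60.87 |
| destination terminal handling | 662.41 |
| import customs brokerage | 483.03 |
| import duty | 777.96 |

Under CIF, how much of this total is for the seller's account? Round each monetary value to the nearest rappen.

CIF: the seller pays costs through ocean freight and marine insurance to the destination port.
Seller's account: goods 136437.85 + inland to port 143.49 + export clearance 382.73 + origin terminal 119.24 + freight 3653.46 + insurance 60.87 = 140797.64
Buyer's account: destination terminal 662.41 + brokerage 483.03 + duty 777.96 = 1923.40

Seller's account: CHF 140797.64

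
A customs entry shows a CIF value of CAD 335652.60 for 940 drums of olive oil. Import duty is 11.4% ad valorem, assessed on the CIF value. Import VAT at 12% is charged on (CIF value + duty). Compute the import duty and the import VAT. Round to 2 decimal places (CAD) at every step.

Import duty: CAD 38264.40; import VAT: CAD 44870.04

Import duty = 335652.60 × 11.4% = 38264.40
VAT base = CIF + duty = 335652.60 + 38264.40 = 373917.00
Import VAT = 373917.00 × 12% = 44870.04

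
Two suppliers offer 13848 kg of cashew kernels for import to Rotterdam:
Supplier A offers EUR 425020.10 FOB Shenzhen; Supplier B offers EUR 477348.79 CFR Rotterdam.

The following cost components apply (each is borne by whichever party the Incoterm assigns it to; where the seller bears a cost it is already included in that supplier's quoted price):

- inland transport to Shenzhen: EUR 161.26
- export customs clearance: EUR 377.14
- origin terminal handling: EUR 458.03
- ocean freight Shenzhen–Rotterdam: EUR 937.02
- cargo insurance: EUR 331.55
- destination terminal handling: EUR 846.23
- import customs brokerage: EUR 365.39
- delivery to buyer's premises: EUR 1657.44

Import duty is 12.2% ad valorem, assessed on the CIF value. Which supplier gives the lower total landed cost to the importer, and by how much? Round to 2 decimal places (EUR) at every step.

Supplier A (FOB):
CIF value = FOB price + freight + insurance = 425020.10 + 937.02 + 331.55 = 426288.67
Import duty = 426288.67 × 12.2% = 52007.22
Buyer bears (A): 937.02 + 331.55 + 846.23 + 365.39 + 1657.44 = 4137.63
Landed cost (A) = invoice 425020.10 + 4137.63 + duty 52007.22 = 481164.95
Supplier B (CFR):
CIF value = CFR price + insurance = 477348.79 + 331.55 = 477680.34
Import duty = 477680.34 × 12.2% = 58277.00
Buyer bears (B): 331.55 + 846.23 + 365.39 + 1657.44 = 3200.61
Landed cost (B) = invoice 477348.79 + 3200.61 + duty 58277.00 = 538826.40
Difference = |481164.95 − 538826.40| = 57661.45

Supplier A is cheaper by EUR 57661.45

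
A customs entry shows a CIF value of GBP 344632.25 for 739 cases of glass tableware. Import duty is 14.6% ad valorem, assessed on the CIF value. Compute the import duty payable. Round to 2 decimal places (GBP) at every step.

Import duty: GBP 50316.31

Import duty = 344632.25 × 14.6% = 50316.31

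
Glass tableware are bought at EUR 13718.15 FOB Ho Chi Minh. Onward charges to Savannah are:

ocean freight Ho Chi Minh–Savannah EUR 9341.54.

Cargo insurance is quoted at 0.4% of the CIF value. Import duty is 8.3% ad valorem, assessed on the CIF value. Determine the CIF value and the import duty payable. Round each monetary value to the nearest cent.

CIF value: EUR 23152.30; import duty: EUR 1921.64

Let C be the CIF value. C = FOB price + freight + 0.4% × C
C − 0.4% × C = 13718.15 + 9341.54
0.996 × C = 23059.69
C = 23059.69 / 0.996 = 23152.30
Insurance premium = 0.4% × 23152.30 = 92.61
Import duty = 23152.30 × 8.3% = 1921.64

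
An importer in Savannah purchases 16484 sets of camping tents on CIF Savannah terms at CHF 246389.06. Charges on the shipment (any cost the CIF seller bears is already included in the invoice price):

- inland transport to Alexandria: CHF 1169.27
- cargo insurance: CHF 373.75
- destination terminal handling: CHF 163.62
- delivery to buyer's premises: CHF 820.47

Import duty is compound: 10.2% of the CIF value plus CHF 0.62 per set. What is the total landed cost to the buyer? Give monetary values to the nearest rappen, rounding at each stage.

CIF: the seller pays costs through ocean freight and marine insurance to the destination port.
Already in the invoice (seller's account under CIF): inland to port, insurance — exclude.
The CIF price already equals the CIF value: 246389.06
Ad valorem component: 246389.06 × 10.2% = 25131.68
Specific component: 16484 × 0.62 = 10220.08
Import duty = 25131.68 + 10220.08 = 35351.76
Buyer bears: destination terminal 163.62 + delivery 820.47 + duty 35351.76 = 36335.85
Landed cost = invoice 246389.06 + 36335.85 = 282724.91

Total landed cost: CHF 282724.91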